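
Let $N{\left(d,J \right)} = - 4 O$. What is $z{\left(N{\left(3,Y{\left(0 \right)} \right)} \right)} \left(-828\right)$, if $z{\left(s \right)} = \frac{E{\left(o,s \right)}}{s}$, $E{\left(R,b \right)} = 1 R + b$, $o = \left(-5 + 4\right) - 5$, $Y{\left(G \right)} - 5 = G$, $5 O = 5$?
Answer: $-2070$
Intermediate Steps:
$O = 1$ ($O = \frac{1}{5} \cdot 5 = 1$)
$Y{\left(G \right)} = 5 + G$
$o = -6$ ($o = -1 - 5 = -6$)
$E{\left(R,b \right)} = R + b$
$N{\left(d,J \right)} = -4$ ($N{\left(d,J \right)} = \left(-4\right) 1 = -4$)
$z{\left(s \right)} = \frac{-6 + s}{s}$
$z{\left(N{\left(3,Y{\left(0 \right)} \right)} \right)} \left(-828\right) = \frac{-6 - 4}{-4} \left(-828\right) = \left(- \frac{1}{4}\right) \left(-10\right) \left(-828\right) = \frac{5}{2} \left(-828\right) = -2070$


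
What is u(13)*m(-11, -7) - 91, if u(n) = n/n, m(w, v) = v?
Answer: -98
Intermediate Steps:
u(n) = 1
u(13)*m(-11, -7) - 91 = 1*(-7) - 91 = -7 - 91 = -98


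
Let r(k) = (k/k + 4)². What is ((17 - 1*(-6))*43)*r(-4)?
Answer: 24725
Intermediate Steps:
r(k) = 25 (r(k) = (1 + 4)² = 5² = 25)
((17 - 1*(-6))*43)*r(-4) = ((17 - 1*(-6))*43)*25 = ((17 + 6)*43)*25 = (23*43)*25 = 989*25 = 24725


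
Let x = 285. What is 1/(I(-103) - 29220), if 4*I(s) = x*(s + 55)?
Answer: -1/32640 ≈ -3.0637e-5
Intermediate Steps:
I(s) = 15675/4 + 285*s/4 (I(s) = (285*(s + 55))/4 = (285*(55 + s))/4 = (15675 + 285*s)/4 = 15675/4 + 285*s/4)
1/(I(-103) - 29220) = 1/((15675/4 + (285/4)*(-103)) - 29220) = 1/((15675/4 - 29355/4) - 29220) = 1/(-3420 - 29220) = 1/(-32640) = -1/32640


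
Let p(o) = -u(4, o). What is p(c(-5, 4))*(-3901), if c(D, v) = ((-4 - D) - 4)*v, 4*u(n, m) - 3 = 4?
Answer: 27307/4 ≈ 6826.8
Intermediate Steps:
u(n, m) = 7/4 (u(n, m) = ¾ + (¼)*4 = ¾ + 1 = 7/4)
c(D, v) = v*(-8 - D) (c(D, v) = (-8 - D)*v = v*(-8 - D))
p(o) = -7/4 (p(o) = -1*7/4 = -7/4)
p(c(-5, 4))*(-3901) = -7/4*(-3901) = 27307/4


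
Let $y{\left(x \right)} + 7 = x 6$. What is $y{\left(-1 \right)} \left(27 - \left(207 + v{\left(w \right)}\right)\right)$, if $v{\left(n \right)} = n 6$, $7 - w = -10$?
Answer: $3666$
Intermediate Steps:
$y{\left(x \right)} = -7 + 6 x$ ($y{\left(x \right)} = -7 + x 6 = -7 + 6 x$)
$w = 17$ ($w = 7 - -10 = 7 + 10 = 17$)
$v{\left(n \right)} = 6 n$
$y{\left(-1 \right)} \left(27 - \left(207 + v{\left(w \right)}\right)\right) = \left(-7 + 6 \left(-1\right)\right) \left(27 - \left(207 + 6 \cdot 17\right)\right) = \left(-7 - 6\right) \left(27 - 309\right) = - 13 \left(27 - 309\right) = \left(-13\right) \left(-282\right) = 3666$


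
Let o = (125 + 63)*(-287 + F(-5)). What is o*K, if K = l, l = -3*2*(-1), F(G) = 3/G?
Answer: -1622064/5 ≈ -3.2441e+5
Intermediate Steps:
l = 6 (l = -6*(-1) = 6)
K = 6
o = -270344/5 (o = (125 + 63)*(-287 + 3/(-5)) = 188*(-287 + 3*(-1/5)) = 188*(-287 - 3/5) = 188*(-1438/5) = -270344/5 ≈ -54069.)
o*K = -270344/5*6 = -1622064/5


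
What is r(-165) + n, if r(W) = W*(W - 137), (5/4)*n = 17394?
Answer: 318726/5 ≈ 63745.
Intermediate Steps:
n = 69576/5 (n = (⅘)*17394 = 69576/5 ≈ 13915.)
r(W) = W*(-137 + W)
r(-165) + n = -165*(-137 - 165) + 69576/5 = -165*(-302) + 69576/5 = 49830 + 69576/5 = 318726/5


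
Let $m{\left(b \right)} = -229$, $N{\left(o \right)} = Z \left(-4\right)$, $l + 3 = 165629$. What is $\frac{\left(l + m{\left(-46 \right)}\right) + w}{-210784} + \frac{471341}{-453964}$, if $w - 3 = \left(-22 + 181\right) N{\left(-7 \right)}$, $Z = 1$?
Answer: $- \frac{222127635}{122051464} \approx -1.82$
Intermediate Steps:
$l = 165626$ ($l = -3 + 165629 = 165626$)
$N{\left(o \right)} = -4$ ($N{\left(o \right)} = 1 \left(-4\right) = -4$)
$w = -633$ ($w = 3 + \left(-22 + 181\right) \left(-4\right) = 3 + 159 \left(-4\right) = 3 - 636 = -633$)
$\frac{\left(l + m{\left(-46 \right)}\right) + w}{-210784} + \frac{471341}{-453964} = \frac{\left(165626 - 229\right) - 633}{-210784} + \frac{471341}{-453964} = \left(165397 - 633\right) \left(- \frac{1}{210784}\right) + 471341 \left(- \frac{1}{453964}\right) = 164764 \left(- \frac{1}{210784}\right) - \frac{471341}{453964} = - \frac{41191}{52696} - \frac{471341}{453964} = - \frac{222127635}{122051464}$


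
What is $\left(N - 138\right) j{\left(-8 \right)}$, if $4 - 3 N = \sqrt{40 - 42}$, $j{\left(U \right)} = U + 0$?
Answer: $\frac{3280}{3} + \frac{8 i \sqrt{2}}{3} \approx 1093.3 + 3.7712 i$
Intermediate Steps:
$j{\left(U \right)} = U$
$N = \frac{4}{3} - \frac{i \sqrt{2}}{3}$ ($N = \frac{4}{3} - \frac{\sqrt{40 - 42}}{3} = \frac{4}{3} - \frac{\sqrt{-2}}{3} = \frac{4}{3} - \frac{i \sqrt{2}}{3} \approx 1.3333 - 0.4714 i$)
$\left(N - 138\right) j{\left(-8 \right)} = \left(\left(\frac{4}{3} - \frac{i \sqrt{2}}{3}\right) - 138\right) \left(-8\right) = \left(- \frac{410}{3} - \frac{i \sqrt{2}}{3}\right) \left(-8\right) = \frac{3280}{3} + \frac{8 i \sqrt{2}}{3}$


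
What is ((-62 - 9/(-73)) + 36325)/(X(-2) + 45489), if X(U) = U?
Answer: 2647208/3320551 ≈ 0.79722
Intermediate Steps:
((-62 - 9/(-73)) + 36325)/(X(-2) + 45489) = ((-62 - 9/(-73)) + 36325)/(-2 + 45489) = ((-62 - 1/73*(-9)) + 36325)/45487 = ((-62 + 9/73) + 36325)*(1/45487) = (-4517/73 + 36325)*(1/45487) = (2647208/73)*(1/45487) = 2647208/3320551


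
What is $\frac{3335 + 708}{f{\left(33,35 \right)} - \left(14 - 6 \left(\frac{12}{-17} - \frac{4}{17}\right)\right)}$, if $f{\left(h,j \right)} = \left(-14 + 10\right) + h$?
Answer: $\frac{68731}{159} \approx 432.27$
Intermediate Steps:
$f{\left(h,j \right)} = -4 + h$
$\frac{3335 + 708}{f{\left(33,35 \right)} - \left(14 - 6 \left(\frac{12}{-17} - \frac{4}{17}\right)\right)} = \frac{3335 + 708}{\left(-4 + 33\right) - \left(14 - 6 \left(\frac{12}{-17} - \frac{4}{17}\right)\right)} = \frac{4043}{29 - \left(14 - 6 \left(12 \left(- \frac{1}{17}\right) - \frac{4}{17}\right)\right)} = \frac{4043}{29 - \left(14 - 6 \left(- \frac{12}{17} - \frac{4}{17}\right)\right)} = \frac{4043}{29 + \left(-14 + 6 \left(- \frac{16}{17}\right)\right)} = \frac{4043}{29 - \frac{334}{17}} = \frac{4043}{\frac{159}{17}} = 4043 \cdot \frac{17}{159} = \frac{68731}{159}$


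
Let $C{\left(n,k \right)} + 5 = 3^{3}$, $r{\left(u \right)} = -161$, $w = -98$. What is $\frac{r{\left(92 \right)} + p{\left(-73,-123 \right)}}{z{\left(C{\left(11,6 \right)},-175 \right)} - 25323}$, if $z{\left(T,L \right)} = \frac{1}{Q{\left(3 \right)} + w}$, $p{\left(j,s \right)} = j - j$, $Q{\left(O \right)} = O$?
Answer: $\frac{15295}{2405686} \approx 0.0063579$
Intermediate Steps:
$p{\left(j,s \right)} = 0$
$C{\left(n,k \right)} = 22$ ($C{\left(n,k \right)} = -5 + 3^{3} = -5 + 27 = 22$)
$z{\left(T,L \right)} = - \frac{1}{95}$ ($z{\left(T,L \right)} = \frac{1}{3 - 98} = \frac{1}{-95} = - \frac{1}{95}$)
$\frac{r{\left(92 \right)} + p{\left(-73,-123 \right)}}{z{\left(C{\left(11,6 \right)},-175 \right)} - 25323} = \frac{-161 + 0}{- \frac{1}{95} - 25323} = - \frac{161}{- \frac{2405686}{95}} = \left(-161\right) \left(- \frac{95}{2405686}\right) = \frac{15295}{2405686}$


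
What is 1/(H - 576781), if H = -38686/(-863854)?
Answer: -431927/249127267644 ≈ -1.7338e-6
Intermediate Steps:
H = 19343/431927 (H = -38686*(-1/863854) = 19343/431927 ≈ 0.044783)
1/(H - 576781) = 1/(19343/431927 - 576781) = 1/(-249127267644/431927) = -431927/249127267644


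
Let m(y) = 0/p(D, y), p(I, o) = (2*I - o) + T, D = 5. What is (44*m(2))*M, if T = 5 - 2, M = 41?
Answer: 0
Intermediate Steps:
T = 3
p(I, o) = 3 - o + 2*I (p(I, o) = (2*I - o) + 3 = (-o + 2*I) + 3 = 3 - o + 2*I)
m(y) = 0 (m(y) = 0/(3 - y + 2*5) = 0/(3 - y + 10) = 0/(13 - y) = 0)
(44*m(2))*M = (44*0)*41 = 0*41 = 0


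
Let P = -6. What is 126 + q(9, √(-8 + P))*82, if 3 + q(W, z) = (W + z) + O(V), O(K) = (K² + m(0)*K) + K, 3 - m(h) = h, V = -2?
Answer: 290 + 82*I*√14 ≈ 290.0 + 306.82*I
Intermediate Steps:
m(h) = 3 - h
O(K) = K² + 4*K (O(K) = (K² + (3 - 1*0)*K) + K = (K² + (3 + 0)*K) + K = (K² + 3*K) + K = K² + 4*K)
q(W, z) = -7 + W + z (q(W, z) = -3 + ((W + z) - 2*(4 - 2)) = -3 + ((W + z) - 2*2) = -3 + ((W + z) - 4) = -3 + (-4 + W + z) = -7 + W + z)
126 + q(9, √(-8 + P))*82 = 126 + (-7 + 9 + √(-8 - 6))*82 = 126 + (-7 + 9 + √(-14))*82 = 126 + (-7 + 9 + I*√14)*82 = 126 + (2 + I*√14)*82 = 126 + (164 + 82*I*√14) = 290 + 82*I*√14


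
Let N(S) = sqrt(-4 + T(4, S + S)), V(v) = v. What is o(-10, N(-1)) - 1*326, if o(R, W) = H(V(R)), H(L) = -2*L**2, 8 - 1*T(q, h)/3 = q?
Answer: -526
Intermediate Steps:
T(q, h) = 24 - 3*q
N(S) = 2*sqrt(2) (N(S) = sqrt(-4 + (24 - 3*4)) = sqrt(-4 + (24 - 12)) = sqrt(-4 + 12) = sqrt(8) = 2*sqrt(2))
o(R, W) = -2*R**2
o(-10, N(-1)) - 1*326 = -2*(-10)**2 - 1*326 = -2*100 - 326 = -200 - 326 = -526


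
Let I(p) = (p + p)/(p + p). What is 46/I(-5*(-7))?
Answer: 46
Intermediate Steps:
I(p) = 1 (I(p) = (2*p)/((2*p)) = (2*p)*(1/(2*p)) = 1)
46/I(-5*(-7)) = 46/1 = 46*1 = 46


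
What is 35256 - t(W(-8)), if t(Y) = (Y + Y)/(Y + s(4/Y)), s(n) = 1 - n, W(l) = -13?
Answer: 2679287/76 ≈ 35254.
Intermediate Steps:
t(Y) = 2*Y/(1 + Y - 4/Y) (t(Y) = (Y + Y)/(Y + (1 - 4/Y)) = (2*Y)/(Y + (1 - 4/Y)) = (2*Y)/(1 + Y - 4/Y) = 2*Y/(1 + Y - 4/Y))
35256 - t(W(-8)) = 35256 - 2*(-13)**2/(-4 - 13*(1 - 13)) = 35256 - 2*169/(-4 - 13*(-12)) = 35256 - 2*169/(-4 + 156) = 35256 - 2*169/152 = 35256 - 1*169/76 = 35256 - 169/76 = 2679287/76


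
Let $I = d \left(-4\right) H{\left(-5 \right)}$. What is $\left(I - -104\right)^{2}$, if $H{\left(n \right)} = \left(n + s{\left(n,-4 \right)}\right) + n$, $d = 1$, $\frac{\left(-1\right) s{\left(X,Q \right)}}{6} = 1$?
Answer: $28224$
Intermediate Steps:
$s{\left(X,Q \right)} = -6$ ($s{\left(X,Q \right)} = \left(-6\right) 1 = -6$)
$H{\left(n \right)} = -6 + 2 n$ ($H{\left(n \right)} = \left(n - 6\right) + n = \left(-6 + n\right) + n = -6 + 2 n$)
$I = 64$ ($I = 1 \left(-4\right) \left(-6 + 2 \left(-5\right)\right) = - 4 \left(-6 - 10\right) = \left(-4\right) \left(-16\right) = 64$)
$\left(I - -104\right)^{2} = \left(64 - -104\right)^{2} = \left(64 + 104\right)^{2} = 168^{2} = 28224$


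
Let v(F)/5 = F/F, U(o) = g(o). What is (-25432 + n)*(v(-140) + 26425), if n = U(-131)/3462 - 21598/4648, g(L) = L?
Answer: -450754020225095/670474 ≈ -6.7229e+8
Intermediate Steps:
U(o) = o
v(F) = 5 (v(F) = 5*(F/F) = 5*1 = 5)
n = -18845291/4022844 (n = -131/3462 - 21598/4648 = -131*1/3462 - 21598*1/4648 = -131/3462 - 10799/2324 = -18845291/4022844 ≈ -4.6846)
(-25432 + n)*(v(-140) + 26425) = (-25432 - 18845291/4022844)*(5 + 26425) = -102327813899/4022844*26430 = -450754020225095/670474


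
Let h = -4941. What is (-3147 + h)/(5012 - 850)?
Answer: -4044/2081 ≈ -1.9433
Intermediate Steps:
(-3147 + h)/(5012 - 850) = (-3147 - 4941)/(5012 - 850) = -8088/4162 = -8088*1/4162 = -4044/2081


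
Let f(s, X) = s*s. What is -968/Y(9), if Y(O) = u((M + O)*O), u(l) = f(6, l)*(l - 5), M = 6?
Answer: -121/585 ≈ -0.20684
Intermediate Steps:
f(s, X) = s**2
u(l) = -180 + 36*l (u(l) = 6**2*(l - 5) = 36*(-5 + l) = -180 + 36*l)
Y(O) = -180 + 36*O*(6 + O) (Y(O) = -180 + 36*((6 + O)*O) = -180 + 36*(O*(6 + O)) = -180 + 36*O*(6 + O))
-968/Y(9) = -968/(-180 + 36*9*(6 + 9)) = -968/(-180 + 36*9*15) = -968/(-180 + 4860) = -968/4680 = -968*1/4680 = -121/585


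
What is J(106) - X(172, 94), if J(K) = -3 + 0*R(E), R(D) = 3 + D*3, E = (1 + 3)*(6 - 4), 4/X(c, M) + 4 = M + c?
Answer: -395/131 ≈ -3.0153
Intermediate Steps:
X(c, M) = 4/(-4 + M + c) (X(c, M) = 4/(-4 + (M + c)) = 4/(-4 + M + c))
E = 8 (E = 4*2 = 8)
R(D) = 3 + 3*D
J(K) = -3 (J(K) = -3 + 0*(3 + 3*8) = -3 + 0*(3 + 24) = -3 + 0*27 = -3 + 0 = -3)
J(106) - X(172, 94) = -3 - 4/(-4 + 94 + 172) = -3 - 4/262 = -3 - 1*2/131 = -3 - 2/131 = -395/131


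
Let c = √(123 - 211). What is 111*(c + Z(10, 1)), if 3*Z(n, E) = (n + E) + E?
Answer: 444 + 222*I*√22 ≈ 444.0 + 1041.3*I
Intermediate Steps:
Z(n, E) = n/3 + 2*E/3 (Z(n, E) = ((n + E) + E)/3 = ((E + n) + E)/3 = (n + 2*E)/3 = n/3 + 2*E/3)
c = 2*I*√22 (c = √(-88) = 2*I*√22 ≈ 9.3808*I)
111*(c + Z(10, 1)) = 111*(2*I*√22 + ((⅓)*10 + (⅔)*1)) = 111*(2*I*√22 + (10/3 + ⅔)) = 111*(2*I*√22 + 4) = 111*(4 + 2*I*√22) = 444 + 222*I*√22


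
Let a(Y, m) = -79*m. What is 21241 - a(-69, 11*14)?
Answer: 33407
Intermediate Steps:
21241 - a(-69, 11*14) = 21241 - (-79)*11*14 = 21241 - (-79)*154 = 21241 - 1*(-12166) = 21241 + 12166 = 33407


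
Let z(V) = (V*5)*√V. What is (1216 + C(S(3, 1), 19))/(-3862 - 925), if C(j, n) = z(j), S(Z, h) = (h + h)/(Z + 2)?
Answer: -1216/4787 - 2*√10/23935 ≈ -0.25429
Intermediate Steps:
S(Z, h) = 2*h/(2 + Z) (S(Z, h) = (2*h)/(2 + Z) = 2*h/(2 + Z))
z(V) = 5*V^(3/2) (z(V) = (5*V)*√V = 5*V^(3/2))
C(j, n) = 5*j^(3/2)
(1216 + C(S(3, 1), 19))/(-3862 - 925) = (1216 + 5*(2*1/(2 + 3))^(3/2))/(-3862 - 925) = (1216 + 5*(2*1/5)^(3/2))/(-4787) = (1216 + 5*(2*1*(⅕))^(3/2))*(-1/4787) = (1216 + 5*(⅖)^(3/2))*(-1/4787) = (1216 + 5*(2*√10/25))*(-1/4787) = (1216 + 2*√10/5)*(-1/4787) = -1216/4787 - 2*√10/23935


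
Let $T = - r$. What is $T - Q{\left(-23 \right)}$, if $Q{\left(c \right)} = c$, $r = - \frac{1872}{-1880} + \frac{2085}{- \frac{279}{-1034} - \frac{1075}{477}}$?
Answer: $\frac{246724142407}{229939745} \approx 1073.0$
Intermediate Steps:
$r = - \frac{241435528272}{229939745}$ ($r = \left(-1872\right) \left(- \frac{1}{1880}\right) + \frac{2085}{\left(-279\right) \left(- \frac{1}{1034}\right) - \frac{1075}{477}} = \frac{234}{235} + \frac{2085}{\frac{279}{1034} - \frac{1075}{477}} = \frac{234}{235} + \frac{2085}{- \frac{978467}{493218}} = \frac{234}{235} + 2085 \left(- \frac{493218}{978467}\right) = \frac{234}{235} - \frac{1028359530}{978467} = - \frac{241435528272}{229939745} \approx -1050.0$)
$T = \frac{241435528272}{229939745}$ ($T = \left(-1\right) \left(- \frac{241435528272}{229939745}\right) = \frac{241435528272}{229939745} \approx 1050.0$)
$T - Q{\left(-23 \right)} = \frac{241435528272}{229939745} - -23 = \frac{241435528272}{229939745} + 23 = \frac{246724142407}{229939745}$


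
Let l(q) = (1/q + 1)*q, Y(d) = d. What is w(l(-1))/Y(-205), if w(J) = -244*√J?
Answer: 0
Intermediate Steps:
l(q) = q*(1 + 1/q) (l(q) = (1 + 1/q)*q = q*(1 + 1/q))
w(l(-1))/Y(-205) = -244*√(1 - 1)/(-205) = -244*√0*(-1/205) = -244*0*(-1/205) = 0*(-1/205) = 0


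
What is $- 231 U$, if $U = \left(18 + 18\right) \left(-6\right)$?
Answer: $49896$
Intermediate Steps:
$U = -216$ ($U = 36 \left(-6\right) = -216$)
$- 231 U = \left(-231\right) \left(-216\right) = 49896$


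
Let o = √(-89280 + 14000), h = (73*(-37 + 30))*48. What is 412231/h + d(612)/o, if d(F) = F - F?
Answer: -5647/336 ≈ -16.807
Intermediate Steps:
d(F) = 0
h = -24528 (h = (73*(-7))*48 = -511*48 = -24528)
o = 4*I*√4705 (o = √(-75280) = 4*I*√4705 ≈ 274.37*I)
412231/h + d(612)/o = 412231/(-24528) + 0/((4*I*√4705)) = 412231*(-1/24528) + 0*(-I*√4705/18820) = -5647/336 + 0 = -5647/336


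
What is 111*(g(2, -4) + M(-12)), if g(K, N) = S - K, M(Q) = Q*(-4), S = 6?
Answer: 5772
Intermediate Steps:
M(Q) = -4*Q
g(K, N) = 6 - K
111*(g(2, -4) + M(-12)) = 111*((6 - 1*2) - 4*(-12)) = 111*((6 - 2) + 48) = 111*(4 + 48) = 111*52 = 5772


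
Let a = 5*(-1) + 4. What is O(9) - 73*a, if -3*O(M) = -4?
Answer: 223/3 ≈ 74.333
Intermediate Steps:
O(M) = 4/3 (O(M) = -1/3*(-4) = 4/3)
a = -1 (a = -5 + 4 = -1)
O(9) - 73*a = 4/3 - 73*(-1) = 4/3 + 73 = 223/3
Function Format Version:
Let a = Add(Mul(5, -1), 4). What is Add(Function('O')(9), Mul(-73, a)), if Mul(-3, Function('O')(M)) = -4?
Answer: Rational(223, 3) ≈ 74.333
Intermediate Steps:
Function('O')(M) = Rational(4, 3) (Function('O')(M) = Mul(Rational(-1, 3), -4) = Rational(4, 3))
a = -1 (a = Add(-5, 4) = -1)
Add(Function('O')(9), Mul(-73, a)) = Add(Rational(4, 3), Mul(-73, -1)) = Add(Rational(4, 3), 73) = Rational(223, 3)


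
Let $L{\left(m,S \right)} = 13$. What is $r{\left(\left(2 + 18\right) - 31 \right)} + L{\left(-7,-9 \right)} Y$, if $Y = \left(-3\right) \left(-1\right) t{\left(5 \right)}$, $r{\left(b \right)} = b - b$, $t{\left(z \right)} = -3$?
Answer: $-117$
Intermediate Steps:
$r{\left(b \right)} = 0$
$Y = -9$ ($Y = \left(-3\right) \left(-1\right) \left(-3\right) = 3 \left(-3\right) = -9$)
$r{\left(\left(2 + 18\right) - 31 \right)} + L{\left(-7,-9 \right)} Y = 0 + 13 \left(-9\right) = 0 - 117 = -117$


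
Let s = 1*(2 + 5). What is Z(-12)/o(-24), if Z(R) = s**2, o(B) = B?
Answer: -49/24 ≈ -2.0417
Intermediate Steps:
s = 7 (s = 1*7 = 7)
Z(R) = 49 (Z(R) = 7**2 = 49)
Z(-12)/o(-24) = 49/(-24) = 49*(-1/24) = -49/24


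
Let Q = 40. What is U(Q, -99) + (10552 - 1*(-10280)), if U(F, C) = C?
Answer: 20733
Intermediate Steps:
U(Q, -99) + (10552 - 1*(-10280)) = -99 + (10552 - 1*(-10280)) = -99 + (10552 + 10280) = -99 + 20832 = 20733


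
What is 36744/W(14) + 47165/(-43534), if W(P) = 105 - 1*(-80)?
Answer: 1590887771/8053790 ≈ 197.53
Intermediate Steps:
W(P) = 185 (W(P) = 105 + 80 = 185)
36744/W(14) + 47165/(-43534) = 36744/185 + 47165/(-43534) = 36744*(1/185) + 47165*(-1/43534) = 36744/185 - 47165/43534 = 1590887771/8053790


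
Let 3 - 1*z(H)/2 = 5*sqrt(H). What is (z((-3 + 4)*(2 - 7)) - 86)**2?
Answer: 5900 + 1600*I*sqrt(5) ≈ 5900.0 + 3577.7*I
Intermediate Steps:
z(H) = 6 - 10*sqrt(H)
(z((-3 + 4)*(2 - 7)) - 86)**2 = ((6 - 10*sqrt(-3 + 4)*sqrt(2 - 7)) - 86)**2 = ((6 - 10*I*sqrt(5)) - 86)**2 = (-80 - 10*I*sqrt(5))**2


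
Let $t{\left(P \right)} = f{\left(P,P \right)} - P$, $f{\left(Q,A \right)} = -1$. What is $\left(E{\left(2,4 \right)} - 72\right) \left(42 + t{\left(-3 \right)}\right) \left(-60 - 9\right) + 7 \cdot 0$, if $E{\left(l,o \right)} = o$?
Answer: $206448$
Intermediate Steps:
$t{\left(P \right)} = -1 - P$
$\left(E{\left(2,4 \right)} - 72\right) \left(42 + t{\left(-3 \right)}\right) \left(-60 - 9\right) + 7 \cdot 0 = \left(4 - 72\right) \left(42 - -2\right) \left(-60 - 9\right) + 7 \cdot 0 = - 68 \left(42 + \left(-1 + 3\right)\right) \left(-60 - 9\right) + 0 = - 68 \left(42 + 2\right) \left(-69\right) + 0 = \left(-68\right) 44 \left(-69\right) + 0 = \left(-2992\right) \left(-69\right) + 0 = 206448 + 0 = 206448$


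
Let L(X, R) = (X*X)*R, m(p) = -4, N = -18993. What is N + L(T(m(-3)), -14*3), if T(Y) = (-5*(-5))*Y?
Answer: -438993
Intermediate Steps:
T(Y) = 25*Y
L(X, R) = R*X**2 (L(X, R) = X**2*R = R*X**2)
N + L(T(m(-3)), -14*3) = -18993 + (-14*3)*(25*(-4))**2 = -18993 - 42*(-100)**2 = -18993 - 42*10000 = -18993 - 420000 = -438993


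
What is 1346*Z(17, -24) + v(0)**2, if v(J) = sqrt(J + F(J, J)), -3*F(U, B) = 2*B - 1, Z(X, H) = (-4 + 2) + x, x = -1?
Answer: -12113/3 ≈ -4037.7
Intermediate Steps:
Z(X, H) = -3 (Z(X, H) = (-4 + 2) - 1 = -2 - 1 = -3)
F(U, B) = 1/3 - 2*B/3 (F(U, B) = -(2*B - 1)/3 = -(-1 + 2*B)/3 = 1/3 - 2*B/3)
v(J) = sqrt(1/3 + J/3) (v(J) = sqrt(J + (1/3 - 2*J/3)) = sqrt(1/3 + J/3))
1346*Z(17, -24) + v(0)**2 = 1346*(-3) + (sqrt(3 + 3*0)/3)**2 = -4038 + (sqrt(3 + 0)/3)**2 = -4038 + (sqrt(3)/3)**2 = -4038 + 1/3 = -12113/3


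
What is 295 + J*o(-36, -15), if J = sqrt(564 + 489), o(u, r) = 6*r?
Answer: 295 - 810*sqrt(13) ≈ -2625.5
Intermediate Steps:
J = 9*sqrt(13) (J = sqrt(1053) = 9*sqrt(13) ≈ 32.450)
295 + J*o(-36, -15) = 295 + (9*sqrt(13))*(6*(-15)) = 295 + (9*sqrt(13))*(-90) = 295 - 810*sqrt(13)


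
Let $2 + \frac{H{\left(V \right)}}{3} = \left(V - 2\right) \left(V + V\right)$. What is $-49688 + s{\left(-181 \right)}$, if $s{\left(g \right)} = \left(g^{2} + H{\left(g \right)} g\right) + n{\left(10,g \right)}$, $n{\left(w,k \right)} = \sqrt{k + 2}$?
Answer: $-35987419 + i \sqrt{179} \approx -3.5987 \cdot 10^{7} + 13.379 i$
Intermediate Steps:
$H{\left(V \right)} = -6 + 6 V \left(-2 + V\right)$ ($H{\left(V \right)} = -6 + 3 \left(V - 2\right) \left(V + V\right) = -6 + 3 \left(-2 + V\right) 2 V = -6 + 3 \cdot 2 V \left(-2 + V\right) = -6 + 6 V \left(-2 + V\right)$)
$n{\left(w,k \right)} = \sqrt{2 + k}$
$s{\left(g \right)} = g^{2} + \sqrt{2 + g} + g \left(-6 - 12 g + 6 g^{2}\right)$ ($s{\left(g \right)} = \left(g^{2} + \left(-6 - 12 g + 6 g^{2}\right) g\right) + \sqrt{2 + g} = \left(g^{2} + g \left(-6 - 12 g + 6 g^{2}\right)\right) + \sqrt{2 + g} = g^{2} + \sqrt{2 + g} + g \left(-6 - 12 g + 6 g^{2}\right)$)
$-49688 + s{\left(-181 \right)} = -49688 + \left(\sqrt{2 - 181} - 11 \left(-181\right)^{2} - -1086 + 6 \left(-181\right)^{3}\right) = -49688 + \left(\sqrt{-179} - 360371 + 1086 + 6 \left(-5929741\right)\right) = -49688 + \left(i \sqrt{179} - 360371 + 1086 - 35578446\right) = -49688 - \left(35937731 - i \sqrt{179}\right) = -35987419 + i \sqrt{179}$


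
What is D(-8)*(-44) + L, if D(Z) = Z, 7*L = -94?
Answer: 2370/7 ≈ 338.57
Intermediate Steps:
L = -94/7 (L = (⅐)*(-94) = -94/7 ≈ -13.429)
D(-8)*(-44) + L = -8*(-44) - 94/7 = 352 - 94/7 = 2370/7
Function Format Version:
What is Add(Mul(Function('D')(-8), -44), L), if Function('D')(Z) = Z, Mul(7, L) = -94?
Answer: Rational(2370, 7) ≈ 338.57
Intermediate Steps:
L = Rational(-94, 7) (L = Mul(Rational(1, 7), -94) = Rational(-94, 7) ≈ -13.429)
Add(Mul(Function('D')(-8), -44), L) = Add(Mul(-8, -44), Rational(-94, 7)) = Add(352, Rational(-94, 7)) = Rational(2370, 7)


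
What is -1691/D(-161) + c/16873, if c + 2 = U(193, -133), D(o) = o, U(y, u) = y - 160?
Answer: 28537234/2716553 ≈ 10.505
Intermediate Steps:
U(y, u) = -160 + y
c = 31 (c = -2 + (-160 + 193) = -2 + 33 = 31)
-1691/D(-161) + c/16873 = -1691/(-161) + 31/16873 = -1691*(-1/161) + 31*(1/16873) = 1691/161 + 31/16873 = 28537234/2716553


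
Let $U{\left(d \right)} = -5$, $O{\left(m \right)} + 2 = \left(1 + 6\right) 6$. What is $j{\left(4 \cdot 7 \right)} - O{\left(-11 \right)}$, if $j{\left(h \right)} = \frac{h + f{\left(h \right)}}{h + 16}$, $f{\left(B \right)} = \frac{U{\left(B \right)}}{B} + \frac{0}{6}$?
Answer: $- \frac{48501}{1232} \approx -39.368$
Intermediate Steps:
$O{\left(m \right)} = 40$ ($O{\left(m \right)} = -2 + \left(1 + 6\right) 6 = -2 + 7 \cdot 6 = -2 + 42 = 40$)
$f{\left(B \right)} = - \frac{5}{B}$ ($f{\left(B \right)} = - \frac{5}{B} + \frac{0}{6} = - \frac{5}{B} + 0 \cdot \frac{1}{6} = - \frac{5}{B} + 0 = - \frac{5}{B}$)
$j{\left(h \right)} = \frac{h - \frac{5}{h}}{16 + h}$ ($j{\left(h \right)} = \frac{h - \frac{5}{h}}{h + 16} = \frac{h - \frac{5}{h}}{16 + h}$)
$j{\left(4 \cdot 7 \right)} - O{\left(-11 \right)} = \frac{-5 + \left(4 \cdot 7\right)^{2}}{4 \cdot 7 \left(16 + 4 \cdot 7\right)} - 40 = \frac{-5 + 28^{2}}{28 \left(16 + 28\right)} - 40 = \frac{-5 + 784}{28 \cdot 44} - 40 = \frac{1}{28} \cdot \frac{1}{44} \cdot 779 - 40 = \frac{779}{1232} - 40 = - \frac{48501}{1232}$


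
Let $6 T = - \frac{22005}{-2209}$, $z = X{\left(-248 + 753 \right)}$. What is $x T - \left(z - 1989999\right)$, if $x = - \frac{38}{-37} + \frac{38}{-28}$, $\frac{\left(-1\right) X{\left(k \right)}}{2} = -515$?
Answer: $\frac{4551802037471}{2288524} \approx 1.989 \cdot 10^{6}$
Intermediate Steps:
$X{\left(k \right)} = 1030$ ($X{\left(k \right)} = \left(-2\right) \left(-515\right) = 1030$)
$z = 1030$
$x = - \frac{171}{518}$ ($x = \left(-38\right) \left(- \frac{1}{37}\right) + 38 \left(- \frac{1}{28}\right) = \frac{38}{37} - \frac{19}{14} = - \frac{171}{518} \approx -0.33012$)
$T = \frac{7335}{4418}$ ($T = \frac{\left(-22005\right) \frac{1}{-2209}}{6} = \frac{\left(-22005\right) \left(- \frac{1}{2209}\right)}{6} = \frac{1}{6} \cdot \frac{22005}{2209} = \frac{7335}{4418} \approx 1.6603$)
$x T - \left(z - 1989999\right) = \left(- \frac{171}{518}\right) \frac{7335}{4418} - \left(1030 - 1989999\right) = - \frac{1254285}{2288524} - \left(1030 - 1989999\right) = - \frac{1254285}{2288524} - -1988969 = - \frac{1254285}{2288524} + 1988969 = \frac{4551802037471}{2288524}$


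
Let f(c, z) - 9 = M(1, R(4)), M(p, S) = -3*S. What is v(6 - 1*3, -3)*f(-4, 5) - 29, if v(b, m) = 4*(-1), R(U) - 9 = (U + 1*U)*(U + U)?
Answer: 811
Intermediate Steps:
R(U) = 9 + 4*U² (R(U) = 9 + (U + 1*U)*(U + U) = 9 + (U + U)*(2*U) = 9 + (2*U)*(2*U) = 9 + 4*U²)
v(b, m) = -4
f(c, z) = -210 (f(c, z) = 9 - 3*(9 + 4*4²) = 9 - 3*(9 + 4*16) = 9 - 3*(9 + 64) = 9 - 3*73 = 9 - 219 = -210)
v(6 - 1*3, -3)*f(-4, 5) - 29 = -4*(-210) - 29 = 840 - 29 = 811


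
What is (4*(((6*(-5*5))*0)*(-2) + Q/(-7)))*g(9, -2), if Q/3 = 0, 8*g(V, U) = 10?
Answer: 0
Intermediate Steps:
g(V, U) = 5/4 (g(V, U) = (1/8)*10 = 5/4)
Q = 0 (Q = 3*0 = 0)
(4*(((6*(-5*5))*0)*(-2) + Q/(-7)))*g(9, -2) = (4*(((6*(-5*5))*0)*(-2) + 0/(-7)))*(5/4) = (4*(((6*(-25))*0)*(-2) + 0*(-1/7)))*(5/4) = (4*(-150*0*(-2) + 0))*(5/4) = (4*(0*(-2) + 0))*(5/4) = (4*(0 + 0))*(5/4) = (4*0)*(5/4) = 0*(5/4) = 0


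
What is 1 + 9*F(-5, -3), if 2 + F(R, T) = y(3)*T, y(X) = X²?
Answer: -260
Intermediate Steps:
F(R, T) = -2 + 9*T (F(R, T) = -2 + 3²*T = -2 + 9*T)
1 + 9*F(-5, -3) = 1 + 9*(-2 + 9*(-3)) = 1 + 9*(-2 - 27) = 1 + 9*(-29) = 1 - 261 = -260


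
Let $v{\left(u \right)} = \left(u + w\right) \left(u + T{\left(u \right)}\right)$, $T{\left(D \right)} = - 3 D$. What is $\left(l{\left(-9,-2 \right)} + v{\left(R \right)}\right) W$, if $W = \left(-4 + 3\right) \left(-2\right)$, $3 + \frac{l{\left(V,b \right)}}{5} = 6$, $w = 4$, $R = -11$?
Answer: $-278$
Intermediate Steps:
$l{\left(V,b \right)} = 15$ ($l{\left(V,b \right)} = -15 + 5 \cdot 6 = -15 + 30 = 15$)
$W = 2$ ($W = \left(-1\right) \left(-2\right) = 2$)
$v{\left(u \right)} = - 2 u \left(4 + u\right)$ ($v{\left(u \right)} = \left(u + 4\right) \left(u - 3 u\right) = \left(4 + u\right) \left(- 2 u\right) = - 2 u \left(4 + u\right)$)
$\left(l{\left(-9,-2 \right)} + v{\left(R \right)}\right) W = \left(15 + 2 \left(-11\right) \left(-4 - -11\right)\right) 2 = \left(15 + 2 \left(-11\right) \left(-4 + 11\right)\right) 2 = \left(15 + 2 \left(-11\right) 7\right) 2 = \left(15 - 154\right) 2 = \left(-139\right) 2 = -278$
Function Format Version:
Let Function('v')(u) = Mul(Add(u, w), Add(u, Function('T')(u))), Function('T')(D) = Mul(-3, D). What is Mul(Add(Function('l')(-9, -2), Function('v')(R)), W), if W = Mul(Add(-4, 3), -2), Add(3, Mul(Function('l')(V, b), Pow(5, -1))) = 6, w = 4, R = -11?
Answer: -278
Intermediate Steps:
Function('l')(V, b) = 15 (Function('l')(V, b) = Add(-15, Mul(5, 6)) = Add(-15, 30) = 15)
W = 2 (W = Mul(-1, -2) = 2)
Function('v')(u) = Mul(-2, u, Add(4, u)) (Function('v')(u) = Mul(Add(u, 4), Add(u, Mul(-3, u))) = Mul(Add(4, u), Mul(-2, u)) = Mul(-2, u, Add(4, u)))
Mul(Add(Function('l')(-9, -2), Function('v')(R)), W) = Mul(Add(15, Mul(2, -11, Add(-4, Mul(-1, -11)))), 2) = Mul(Add(15, Mul(2, -11, Add(-4, 11))), 2) = Mul(Add(15, Mul(2, -11, 7)), 2) = Mul(Add(15, -154), 2) = Mul(-139, 2) = -278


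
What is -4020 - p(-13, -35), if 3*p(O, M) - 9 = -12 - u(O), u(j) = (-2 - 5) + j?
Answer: -12077/3 ≈ -4025.7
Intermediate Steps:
u(j) = -7 + j
p(O, M) = 4/3 - O/3 (p(O, M) = 3 + (-12 - (-7 + O))/3 = 3 + (-12 + (7 - O))/3 = 3 + (-5 - O)/3 = 3 + (-5/3 - O/3) = 4/3 - O/3)
-4020 - p(-13, -35) = -4020 - (4/3 - ⅓*(-13)) = -4020 - (4/3 + 13/3) = -4020 - 1*17/3 = -4020 - 17/3 = -12077/3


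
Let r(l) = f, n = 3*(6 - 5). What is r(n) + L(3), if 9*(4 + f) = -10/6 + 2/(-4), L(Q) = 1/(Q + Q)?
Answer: -110/27 ≈ -4.0741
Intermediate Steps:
n = 3 (n = 3*1 = 3)
L(Q) = 1/(2*Q)
f = -229/54 (f = -4 + (-10/6 + 2/(-4))/9 = -4 + (-10*1/6 + 2*(-1/4))/9 = -4 + (-5/3 - 1/2)/9 = -4 + (1/9)*(-13/6) = -4 - 13/54 = -229/54 ≈ -4.2407)
r(l) = -229/54
r(n) + L(3) = -229/54 + (1/2)/3 = -229/54 + (1/2)*(1/3) = -229/54 + 1/6 = -110/27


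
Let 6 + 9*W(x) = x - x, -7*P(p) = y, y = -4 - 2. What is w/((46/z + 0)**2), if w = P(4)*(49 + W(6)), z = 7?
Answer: 1015/1058 ≈ 0.95936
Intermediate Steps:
y = -6
P(p) = 6/7 (P(p) = -1/7*(-6) = 6/7)
W(x) = -2/3 (W(x) = -2/3 + (x - x)/9 = -2/3 + (1/9)*0 = -2/3 + 0 = -2/3)
w = 290/7 (w = 6*(49 - 2/3)/7 = (6/7)*(145/3) = 290/7 ≈ 41.429)
w/((46/z + 0)**2) = 290/(7*((46/7 + 0)**2)) = 290/(7*((46/7)**2)) = 290/(7*(2116/49)) = (290/7)*(49/2116) = 1015/1058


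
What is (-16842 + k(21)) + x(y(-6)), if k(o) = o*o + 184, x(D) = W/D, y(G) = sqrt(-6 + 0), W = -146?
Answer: -16217 + 73*I*sqrt(6)/3 ≈ -16217.0 + 59.604*I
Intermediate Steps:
y(G) = I*sqrt(6) (y(G) = sqrt(-6) = I*sqrt(6))
x(D) = -146/D
k(o) = 184 + o**2 (k(o) = o**2 + 184 = 184 + o**2)
(-16842 + k(21)) + x(y(-6)) = (-16842 + (184 + 21**2)) - 146*(-I*sqrt(6)/6) = (-16842 + (184 + 441)) - (-73)*I*sqrt(6)/3 = (-16842 + 625) + 73*I*sqrt(6)/3 = -16217 + 73*I*sqrt(6)/3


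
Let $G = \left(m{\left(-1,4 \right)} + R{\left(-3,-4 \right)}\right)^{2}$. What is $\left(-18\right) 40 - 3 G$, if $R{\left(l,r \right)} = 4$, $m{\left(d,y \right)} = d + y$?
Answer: $-867$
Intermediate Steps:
$G = 49$ ($G = \left(\left(-1 + 4\right) + 4\right)^{2} = \left(3 + 4\right)^{2} = 7^{2} = 49$)
$\left(-18\right) 40 - 3 G = \left(-18\right) 40 - 147 = -720 - 147 = -867$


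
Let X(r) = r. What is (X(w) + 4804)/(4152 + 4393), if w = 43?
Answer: 4847/8545 ≈ 0.56723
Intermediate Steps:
(X(w) + 4804)/(4152 + 4393) = (43 + 4804)/(4152 + 4393) = 4847/8545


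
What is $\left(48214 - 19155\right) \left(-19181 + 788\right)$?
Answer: $-534482187$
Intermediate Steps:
$\left(48214 - 19155\right) \left(-19181 + 788\right) = 29059 \left(-18393\right) = -534482187$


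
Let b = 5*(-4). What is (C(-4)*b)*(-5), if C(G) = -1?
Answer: -100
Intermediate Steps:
b = -20
(C(-4)*b)*(-5) = -1*(-20)*(-5) = 20*(-5) = -100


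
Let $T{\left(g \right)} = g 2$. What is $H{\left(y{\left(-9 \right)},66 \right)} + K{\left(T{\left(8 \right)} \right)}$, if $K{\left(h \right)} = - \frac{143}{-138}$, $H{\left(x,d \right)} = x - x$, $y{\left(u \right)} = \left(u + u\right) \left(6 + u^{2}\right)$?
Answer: $\frac{143}{138} \approx 1.0362$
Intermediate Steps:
$y{\left(u \right)} = 2 u \left(6 + u^{2}\right)$
$H{\left(x,d \right)} = 0$
$T{\left(g \right)} = 2 g$
$K{\left(h \right)} = \frac{143}{138}$ ($K{\left(h \right)} = \left(-143\right) \left(- \frac{1}{138}\right) = \frac{143}{138}$)
$H{\left(y{\left(-9 \right)},66 \right)} + K{\left(T{\left(8 \right)} \right)} = 0 + \frac{143}{138} = \frac{143}{138}$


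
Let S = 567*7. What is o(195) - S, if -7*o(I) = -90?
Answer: -27693/7 ≈ -3956.1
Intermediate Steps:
S = 3969
o(I) = 90/7 (o(I) = -1/7*(-90) = 90/7)
o(195) - S = 90/7 - 1*3969 = 90/7 - 3969 = -27693/7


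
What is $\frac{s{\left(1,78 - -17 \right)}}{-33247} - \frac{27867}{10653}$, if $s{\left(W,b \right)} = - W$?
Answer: $- \frac{308827832}{118060097} \approx -2.6159$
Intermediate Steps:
$\frac{s{\left(1,78 - -17 \right)}}{-33247} - \frac{27867}{10653} = \frac{\left(-1\right) 1}{-33247} - \frac{27867}{10653} = \left(-1\right) \left(- \frac{1}{33247}\right) - \frac{9289}{3551} = \frac{1}{33247} - \frac{9289}{3551} = - \frac{308827832}{118060097}$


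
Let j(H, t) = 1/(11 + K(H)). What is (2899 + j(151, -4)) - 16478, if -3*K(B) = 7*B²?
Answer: -2166855349/159574 ≈ -13579.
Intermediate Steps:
K(B) = -7*B²/3
j(H, t) = 1/(11 - 7*H²/3)
(2899 + j(151, -4)) - 16478 = (2899 - 3/(-33 + 7*151²)) - 16478 = (2899 - 3/(-33 + 7*22801)) - 16478 = (2899 - 3/(-33 + 159607)) - 16478 = (2899 - 3/159574) - 16478 = 462605023/159574 - 16478 = -2166855349/159574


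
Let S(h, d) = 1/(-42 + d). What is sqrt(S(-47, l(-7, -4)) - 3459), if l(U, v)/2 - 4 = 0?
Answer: I*sqrt(3998638)/34 ≈ 58.814*I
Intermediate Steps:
l(U, v) = 8 (l(U, v) = 8 + 2*0 = 8 + 0 = 8)
sqrt(S(-47, l(-7, -4)) - 3459) = sqrt(1/(-42 + 8) - 3459) = sqrt(1/(-34) - 3459) = sqrt(-1/34 - 3459) = sqrt(-117607/34) = I*sqrt(3998638)/34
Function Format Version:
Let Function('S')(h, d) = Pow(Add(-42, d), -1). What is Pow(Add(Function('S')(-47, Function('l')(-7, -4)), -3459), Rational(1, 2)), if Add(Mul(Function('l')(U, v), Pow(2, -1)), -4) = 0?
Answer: Mul(Rational(1, 34), I, Pow(3998638, Rational(1, 2))) ≈ Mul(58.814, I)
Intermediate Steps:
Function('l')(U, v) = 8 (Function('l')(U, v) = Add(8, Mul(2, 0)) = Add(8, 0) = 8)
Pow(Add(Function('S')(-47, Function('l')(-7, -4)), -3459), Rational(1, 2)) = Pow(Add(Pow(Add(-42, 8), -1), -3459), Rational(1, 2)) = Pow(Add(Pow(-34, -1), -3459), Rational(1, 2)) = Pow(Add(Rational(-1, 34), -3459), Rational(1, 2)) = Pow(Rational(-117607, 34), Rational(1, 2)) = Mul(Rational(1, 34), I, Pow(3998638, Rational(1, 2)))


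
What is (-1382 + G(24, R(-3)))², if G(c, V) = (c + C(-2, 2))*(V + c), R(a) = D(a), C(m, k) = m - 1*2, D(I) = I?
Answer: 925444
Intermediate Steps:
C(m, k) = -2 + m (C(m, k) = m - 2 = -2 + m)
R(a) = a
G(c, V) = (-4 + c)*(V + c) (G(c, V) = (c + (-2 - 2))*(V + c) = (c - 4)*(V + c) = (-4 + c)*(V + c))
(-1382 + G(24, R(-3)))² = (-1382 + (24² - 4*(-3) - 4*24 - 3*24))² = (-1382 + (576 + 12 - 96 - 72))² = (-1382 + 420)² = (-962)² = 925444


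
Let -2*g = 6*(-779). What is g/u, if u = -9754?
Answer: -2337/9754 ≈ -0.23959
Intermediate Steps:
g = 2337 (g = -3*(-779) = -½*(-4674) = 2337)
g/u = 2337/(-9754) = 2337*(-1/9754) = -2337/9754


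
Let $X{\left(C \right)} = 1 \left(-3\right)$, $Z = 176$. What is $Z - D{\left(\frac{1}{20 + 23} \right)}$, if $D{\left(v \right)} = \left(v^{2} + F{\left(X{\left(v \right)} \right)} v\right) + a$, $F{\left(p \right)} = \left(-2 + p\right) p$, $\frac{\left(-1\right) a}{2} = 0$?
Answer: $\frac{324778}{1849} \approx 175.65$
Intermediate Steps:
$a = 0$ ($a = \left(-2\right) 0 = 0$)
$X{\left(C \right)} = -3$
$F{\left(p \right)} = p \left(-2 + p\right)$
$D{\left(v \right)} = v^{2} + 15 v$ ($D{\left(v \right)} = \left(v^{2} + - 3 \left(-2 - 3\right) v\right) + 0 = \left(v^{2} + \left(-3\right) \left(-5\right) v\right) + 0 = \left(v^{2} + 15 v\right) + 0 = v^{2} + 15 v$)
$Z - D{\left(\frac{1}{20 + 23} \right)} = 176 - \frac{15 + \frac{1}{20 + 23}}{20 + 23} = 176 - \frac{15 + \frac{1}{43}}{43} = 176 - \frac{1}{43} \cdot \frac{646}{43} = 176 - \frac{646}{1849} = \frac{324778}{1849}$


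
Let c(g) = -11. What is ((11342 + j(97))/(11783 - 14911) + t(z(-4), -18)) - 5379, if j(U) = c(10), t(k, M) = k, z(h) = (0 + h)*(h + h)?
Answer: -16736747/3128 ≈ -5350.6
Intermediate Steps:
z(h) = 2*h**2 (z(h) = h*(2*h) = 2*h**2)
j(U) = -11
((11342 + j(97))/(11783 - 14911) + t(z(-4), -18)) - 5379 = ((11342 - 11)/(11783 - 14911) + 2*(-4)**2) - 5379 = (11331/(-3128) + 2*16) - 5379 = (11331*(-1/3128) + 32) - 5379 = (-11331/3128 + 32) - 5379 = 88765/3128 - 5379 = -16736747/3128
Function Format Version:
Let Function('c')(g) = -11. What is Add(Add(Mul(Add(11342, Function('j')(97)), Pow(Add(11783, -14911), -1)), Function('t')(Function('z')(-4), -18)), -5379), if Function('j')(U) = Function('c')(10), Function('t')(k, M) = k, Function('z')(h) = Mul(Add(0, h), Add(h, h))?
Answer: Rational(-16736747, 3128) ≈ -5350.6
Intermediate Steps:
Function('z')(h) = Mul(2, Pow(h, 2)) (Function('z')(h) = Mul(h, Mul(2, h)) = Mul(2, Pow(h, 2)))
Function('j')(U) = -11
Add(Add(Mul(Add(11342, Function('j')(97)), Pow(Add(11783, -14911), -1)), Function('t')(Function('z')(-4), -18)), -5379) = Add(Add(Mul(Add(11342, -11), Pow(Add(11783, -14911), -1)), Mul(2, Pow(-4, 2))), -5379) = Add(Add(Mul(11331, Pow(-3128, -1)), Mul(2, 16)), -5379) = Add(Add(Mul(11331, Rational(-1, 3128)), 32), -5379) = Add(Add(Rational(-11331, 3128), 32), -5379) = Add(Rational(88765, 3128), -5379) = Rational(-16736747, 3128)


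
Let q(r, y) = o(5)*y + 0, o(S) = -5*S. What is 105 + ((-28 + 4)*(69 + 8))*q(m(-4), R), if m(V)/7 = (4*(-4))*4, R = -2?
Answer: -92295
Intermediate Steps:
m(V) = -448 (m(V) = 7*((4*(-4))*4) = 7*(-16*4) = 7*(-64) = -448)
q(r, y) = -25*y (q(r, y) = (-5*5)*y + 0 = -25*y + 0 = -25*y)
105 + ((-28 + 4)*(69 + 8))*q(m(-4), R) = 105 + ((-28 + 4)*(69 + 8))*(-25*(-2)) = 105 - 24*77*50 = 105 - 1848*50 = 105 - 92400 = -92295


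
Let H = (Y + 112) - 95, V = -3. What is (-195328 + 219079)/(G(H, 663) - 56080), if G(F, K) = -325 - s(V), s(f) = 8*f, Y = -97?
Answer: -1827/4337 ≈ -0.42126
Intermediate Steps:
H = -80 (H = (-97 + 112) - 95 = 15 - 95 = -80)
G(F, K) = -301 (G(F, K) = -325 - 8*(-3) = -325 - 1*(-24) = -325 + 24 = -301)
(-195328 + 219079)/(G(H, 663) - 56080) = (-195328 + 219079)/(-301 - 56080) = 23751/(-56381) = 23751*(-1/56381) = -1827/4337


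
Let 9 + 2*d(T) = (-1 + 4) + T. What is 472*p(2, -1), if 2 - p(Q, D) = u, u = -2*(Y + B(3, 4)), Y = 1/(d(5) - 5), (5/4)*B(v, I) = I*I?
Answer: 707056/55 ≈ 12856.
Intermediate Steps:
B(v, I) = 4*I**2/5 (B(v, I) = 4*(I*I)/5 = 4*I**2/5)
d(T) = -3 + T/2 (d(T) = -9/2 + ((-1 + 4) + T)/2 = -9/2 + (3 + T)/2 = -9/2 + (3/2 + T/2) = -3 + T/2)
Y = -2/11 (Y = 1/((-3 + (1/2)*5) - 5) = 1/((-3 + 5/2) - 5) = 1/(-1/2 - 5) = 1/(-11/2) = -2/11 ≈ -0.18182)
u = -1388/55 (u = -2*(-2/11 + (4/5)*4**2) = -2*(-2/11 + (4/5)*16) = -2*(-2/11 + 64/5) = -2*694/55 = -1388/55 ≈ -25.236)
p(Q, D) = 1498/55 (p(Q, D) = 2 - 1*(-1388/55) = 2 + 1388/55 = 1498/55)
472*p(2, -1) = 472*(1498/55) = 707056/55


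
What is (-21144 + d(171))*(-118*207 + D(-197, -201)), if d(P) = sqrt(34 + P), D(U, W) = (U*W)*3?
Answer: -1995253560 + 94365*sqrt(205) ≈ -1.9939e+9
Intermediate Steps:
D(U, W) = 3*U*W
(-21144 + d(171))*(-118*207 + D(-197, -201)) = (-21144 + sqrt(34 + 171))*(-118*207 + 3*(-197)*(-201)) = (-21144 + sqrt(205))*(-24426 + 118791) = (-21144 + sqrt(205))*94365 = -1995253560 + 94365*sqrt(205)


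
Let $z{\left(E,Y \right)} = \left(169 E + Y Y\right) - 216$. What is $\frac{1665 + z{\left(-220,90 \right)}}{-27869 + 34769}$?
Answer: $- \frac{27631}{6900} \approx -4.0045$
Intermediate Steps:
$z{\left(E,Y \right)} = -216 + Y^{2} + 169 E$ ($z{\left(E,Y \right)} = \left(169 E + Y^{2}\right) - 216 = \left(Y^{2} + 169 E\right) - 216 = -216 + Y^{2} + 169 E$)
$\frac{1665 + z{\left(-220,90 \right)}}{-27869 + 34769} = \frac{1665 + \left(-216 + 90^{2} + 169 \left(-220\right)\right)}{-27869 + 34769} = \frac{1665 - 29296}{6900} = \left(1665 - 29296\right) \frac{1}{6900} = \left(-27631\right) \frac{1}{6900} = - \frac{27631}{6900}$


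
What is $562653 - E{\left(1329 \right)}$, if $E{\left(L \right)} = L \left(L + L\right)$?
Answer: $-2969829$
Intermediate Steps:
$E{\left(L \right)} = 2 L^{2}$ ($E{\left(L \right)} = L 2 L = 2 L^{2}$)
$562653 - E{\left(1329 \right)} = 562653 - 2 \cdot 1329^{2} = 562653 - 2 \cdot 1766241 = 562653 - 3532482 = -2969829$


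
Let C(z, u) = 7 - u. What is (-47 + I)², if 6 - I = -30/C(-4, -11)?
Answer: 13924/9 ≈ 1547.1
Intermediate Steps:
I = 23/3 (I = 6 - (-30)/(7 - 1*(-11)) = 6 - (-30)/(7 + 11) = 6 - (-30)/18 = 6 - 1*(-5/3) = 6 + 5/3 = 23/3 ≈ 7.6667)
(-47 + I)² = (-47 + 23/3)² = (-118/3)² = 13924/9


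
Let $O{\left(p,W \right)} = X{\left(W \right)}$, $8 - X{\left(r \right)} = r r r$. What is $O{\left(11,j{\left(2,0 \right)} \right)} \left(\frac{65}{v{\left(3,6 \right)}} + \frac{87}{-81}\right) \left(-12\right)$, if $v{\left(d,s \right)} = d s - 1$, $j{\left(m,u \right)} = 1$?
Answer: $- \frac{35336}{153} \approx -230.95$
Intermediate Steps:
$X{\left(r \right)} = 8 - r^{3}$ ($X{\left(r \right)} = 8 - r r r = 8 - r^{2} r = 8 - r^{3}$)
$O{\left(p,W \right)} = 8 - W^{3}$
$v{\left(d,s \right)} = -1 + d s$
$O{\left(11,j{\left(2,0 \right)} \right)} \left(\frac{65}{v{\left(3,6 \right)}} + \frac{87}{-81}\right) \left(-12\right) = \left(8 - 1^{3}\right) \left(\frac{65}{-1 + 3 \cdot 6} + \frac{87}{-81}\right) \left(-12\right) = \left(8 - 1\right) \left(\frac{65}{-1 + 18} + 87 \left(- \frac{1}{81}\right)\right) \left(-12\right) = \left(8 - 1\right) \left(\frac{65}{17} - \frac{29}{27}\right) \left(-12\right) = 7 \left(65 \cdot \frac{1}{17} - \frac{29}{27}\right) \left(-12\right) = 7 \left(\frac{65}{17} - \frac{29}{27}\right) \left(-12\right) = 7 \cdot \frac{1262}{459} \left(-12\right) = \frac{8834}{459} \left(-12\right) = - \frac{35336}{153}$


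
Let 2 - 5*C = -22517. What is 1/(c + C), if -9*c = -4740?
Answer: 15/75457 ≈ 0.00019879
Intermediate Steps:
C = 22519/5 (C = 2/5 - 1/5*(-22517) = 2/5 + 22517/5 = 22519/5 ≈ 4503.8)
c = 1580/3 (c = -1/9*(-4740) = 1580/3 ≈ 526.67)
1/(c + C) = 1/(1580/3 + 22519/5) = 1/(75457/15) = 15/75457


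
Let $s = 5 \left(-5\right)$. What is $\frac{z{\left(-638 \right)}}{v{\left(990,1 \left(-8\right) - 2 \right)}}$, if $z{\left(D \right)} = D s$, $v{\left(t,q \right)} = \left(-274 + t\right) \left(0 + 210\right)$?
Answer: $\frac{1595}{15036} \approx 0.10608$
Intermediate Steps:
$s = -25$
$v{\left(t,q \right)} = -57540 + 210 t$ ($v{\left(t,q \right)} = \left(-274 + t\right) 210 = -57540 + 210 t$)
$z{\left(D \right)} = - 25 D$ ($z{\left(D \right)} = D \left(-25\right) = - 25 D$)
$\frac{z{\left(-638 \right)}}{v{\left(990,1 \left(-8\right) - 2 \right)}} = \frac{\left(-25\right) \left(-638\right)}{-57540 + 210 \cdot 990} = \frac{15950}{-57540 + 207900} = \frac{15950}{150360} = 15950 \cdot \frac{1}{150360} = \frac{1595}{15036}$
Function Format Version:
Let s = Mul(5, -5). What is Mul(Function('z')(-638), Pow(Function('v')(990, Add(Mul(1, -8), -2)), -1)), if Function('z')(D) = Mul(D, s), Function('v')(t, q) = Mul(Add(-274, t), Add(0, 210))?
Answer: Rational(1595, 15036) ≈ 0.10608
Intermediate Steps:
s = -25
Function('v')(t, q) = Add(-57540, Mul(210, t)) (Function('v')(t, q) = Mul(Add(-274, t), 210) = Add(-57540, Mul(210, t)))
Function('z')(D) = Mul(-25, D) (Function('z')(D) = Mul(D, -25) = Mul(-25, D))
Mul(Function('z')(-638), Pow(Function('v')(990, Add(Mul(1, -8), -2)), -1)) = Mul(Mul(-25, -638), Pow(Add(-57540, Mul(210, 990)), -1)) = Mul(15950, Pow(Add(-57540, 207900), -1)) = Mul(15950, Pow(150360, -1)) = Mul(15950, Rational(1, 150360)) = Rational(1595, 15036)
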